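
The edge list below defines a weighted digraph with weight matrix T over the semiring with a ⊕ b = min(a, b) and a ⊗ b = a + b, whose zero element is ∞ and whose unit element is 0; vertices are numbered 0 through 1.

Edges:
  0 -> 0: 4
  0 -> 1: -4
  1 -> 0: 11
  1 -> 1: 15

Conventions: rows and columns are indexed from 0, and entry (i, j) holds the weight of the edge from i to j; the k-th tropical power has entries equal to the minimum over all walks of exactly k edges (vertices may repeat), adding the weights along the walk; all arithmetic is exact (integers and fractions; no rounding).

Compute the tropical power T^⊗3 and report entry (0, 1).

T^⊗2:
  [7, 0]
  [15, 7]
T^⊗3:
  [11, 3]
  [18, 11]
Key observation: the optimum is the walk 0->1->0->1, with weight (-4) + 11 + (-4) = 3.
Optimal value attained by: walk 0->1->0->1.
Answer: (T^⊗3)[0][1] = 3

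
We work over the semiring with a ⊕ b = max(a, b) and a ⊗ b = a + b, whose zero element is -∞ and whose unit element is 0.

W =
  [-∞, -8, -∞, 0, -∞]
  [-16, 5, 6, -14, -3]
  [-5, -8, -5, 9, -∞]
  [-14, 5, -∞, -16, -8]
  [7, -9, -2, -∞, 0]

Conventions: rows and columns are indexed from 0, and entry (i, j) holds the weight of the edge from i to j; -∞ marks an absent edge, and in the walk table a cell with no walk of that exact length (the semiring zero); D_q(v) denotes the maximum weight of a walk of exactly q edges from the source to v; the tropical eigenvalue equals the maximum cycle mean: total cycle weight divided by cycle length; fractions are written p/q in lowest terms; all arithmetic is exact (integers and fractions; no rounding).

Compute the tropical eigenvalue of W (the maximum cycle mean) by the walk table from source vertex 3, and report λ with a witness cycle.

q=0: [-∞, -∞, -∞, 0, -∞]
q=1: [-14, 5, -∞, -16, -8]
q=2: [-1, 10, 11, -9, 2]
q=3: [9, 15, 16, 20, 7]
q=4: [14, 25, 21, 25, 12]
q=5: [19, 30, 31, 30, 22]
Optimal cycle mean attained by: cycle 1->2->3->1, total 6 + 9 + 5, length 3.
Answer: λ = 20/3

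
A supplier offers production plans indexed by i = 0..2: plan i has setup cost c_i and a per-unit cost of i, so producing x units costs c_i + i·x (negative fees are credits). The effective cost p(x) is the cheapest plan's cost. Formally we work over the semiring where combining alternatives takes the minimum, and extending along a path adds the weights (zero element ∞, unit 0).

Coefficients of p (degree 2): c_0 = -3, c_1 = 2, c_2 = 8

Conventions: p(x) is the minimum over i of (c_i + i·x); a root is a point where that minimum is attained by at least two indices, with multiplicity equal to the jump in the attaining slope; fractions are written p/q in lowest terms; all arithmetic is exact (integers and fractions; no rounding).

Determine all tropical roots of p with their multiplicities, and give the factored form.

hull edge (i=0, c=-3) to (i=1, c=2): slope 5, span 1
hull edge (i=1, c=2) to (i=2, c=8): slope 6, span 1
Factored form: p(x) = 8 ⊗ (x ⊕ (-6)) ⊗ (x ⊕ (-5))
Answer: roots = -6 (mult 1), -5 (mult 1)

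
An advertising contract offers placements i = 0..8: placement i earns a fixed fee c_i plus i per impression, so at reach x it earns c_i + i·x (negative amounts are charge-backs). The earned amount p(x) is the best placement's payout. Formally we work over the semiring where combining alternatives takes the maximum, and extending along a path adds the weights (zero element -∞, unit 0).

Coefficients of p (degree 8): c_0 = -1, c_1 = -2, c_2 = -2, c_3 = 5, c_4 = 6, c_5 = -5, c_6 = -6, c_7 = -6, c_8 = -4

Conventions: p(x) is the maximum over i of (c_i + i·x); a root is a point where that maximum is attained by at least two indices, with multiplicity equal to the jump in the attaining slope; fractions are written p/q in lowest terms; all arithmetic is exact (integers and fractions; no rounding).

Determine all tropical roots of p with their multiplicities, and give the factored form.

hull edge (i=0, c=-1) to (i=3, c=5): slope 2, span 3
hull edge (i=3, c=5) to (i=4, c=6): slope 1, span 1
hull edge (i=4, c=6) to (i=8, c=-4): slope -5/2, span 4
Factored form: p(x) = -4 ⊗ (x ⊕ (-2)) ⊗ (x ⊕ (-2)) ⊗ (x ⊕ (-2)) ⊗ (x ⊕ (-1)) ⊗ (x ⊕ 5/2) ⊗ (x ⊕ 5/2) ⊗ (x ⊕ 5/2) ⊗ (x ⊕ 5/2)
Answer: roots = -2 (mult 3), -1 (mult 1), 5/2 (mult 4)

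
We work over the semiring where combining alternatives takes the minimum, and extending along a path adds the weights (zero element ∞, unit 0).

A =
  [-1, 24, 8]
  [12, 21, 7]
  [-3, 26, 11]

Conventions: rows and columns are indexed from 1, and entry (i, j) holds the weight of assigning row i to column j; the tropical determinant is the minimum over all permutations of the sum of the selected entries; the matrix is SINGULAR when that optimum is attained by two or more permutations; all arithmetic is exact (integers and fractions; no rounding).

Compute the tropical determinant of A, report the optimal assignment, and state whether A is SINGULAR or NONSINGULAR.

σ = (1, 2, 3): (-1) + 21 + 11 = 31
σ = (1, 3, 2): (-1) + 7 + 26 = 32
σ = (2, 1, 3): 24 + 12 + 11 = 47
σ = (2, 3, 1): 24 + 7 + (-3) = 28
σ = (3, 1, 2): 8 + 12 + 26 = 46
σ = (3, 2, 1): 8 + 21 + (-3) = 26
Optimal value attained by: σ = (3, 2, 1).
Answer: det⊕(A) = 26; verdict: NONSINGULAR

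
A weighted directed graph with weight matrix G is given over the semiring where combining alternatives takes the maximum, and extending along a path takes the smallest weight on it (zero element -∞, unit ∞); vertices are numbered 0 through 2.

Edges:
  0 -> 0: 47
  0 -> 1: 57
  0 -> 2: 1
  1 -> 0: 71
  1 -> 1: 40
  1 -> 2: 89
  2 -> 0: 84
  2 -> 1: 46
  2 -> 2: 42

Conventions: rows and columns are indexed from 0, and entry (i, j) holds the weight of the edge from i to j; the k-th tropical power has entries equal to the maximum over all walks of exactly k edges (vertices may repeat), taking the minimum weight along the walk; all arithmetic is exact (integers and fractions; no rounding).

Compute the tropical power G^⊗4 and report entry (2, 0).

G^⊗2:
  [57, 47, 57]
  [84, 57, 42]
  [47, 57, 46]
G^⊗3:
  [57, 57, 47]
  [57, 57, 57]
  [57, 47, 57]
G^⊗4:
  [57, 57, 57]
  [57, 57, 57]
  [57, 57, 47]
Key observation: the optimum is the walk 2->0->1->2->0, with weight 84 min 57 min 89 min 84 = 57.
Optimal value attained by: walk 2->0->1->2->0.
Answer: (G^⊗4)[2][0] = 57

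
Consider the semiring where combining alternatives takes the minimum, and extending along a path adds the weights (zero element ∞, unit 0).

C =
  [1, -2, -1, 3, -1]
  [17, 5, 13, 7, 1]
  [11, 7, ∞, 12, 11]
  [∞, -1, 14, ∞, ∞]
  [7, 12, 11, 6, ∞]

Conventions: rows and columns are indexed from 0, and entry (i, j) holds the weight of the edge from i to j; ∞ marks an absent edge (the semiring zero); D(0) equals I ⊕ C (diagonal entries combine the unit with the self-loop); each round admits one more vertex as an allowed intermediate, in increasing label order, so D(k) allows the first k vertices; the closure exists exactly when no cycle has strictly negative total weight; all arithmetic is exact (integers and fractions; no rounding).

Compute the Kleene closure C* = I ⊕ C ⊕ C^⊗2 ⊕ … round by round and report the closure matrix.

D(0):
  [0, -2, -1, 3, -1]
  [17, 0, 13, 7, 1]
  [11, 7, 0, 12, 11]
  [∞, -1, 14, 0, ∞]
  [7, 12, 11, 6, 0]
D(1):
  [0, -2, -1, 3, -1]
  [17, 0, 13, 7, 1]
  [11, 7, 0, 12, 10]
  [∞, -1, 14, 0, ∞]
  [7, 5, 6, 6, 0]
D(2):
  [0, -2, -1, 3, -1]
  [17, 0, 13, 7, 1]
  [11, 7, 0, 12, 8]
  [16, -1, 12, 0, 0]
  [7, 5, 6, 6, 0]
D(3):
  [0, -2, -1, 3, -1]
  [17, 0, 13, 7, 1]
  [11, 7, 0, 12, 8]
  [16, -1, 12, 0, 0]
  [7, 5, 6, 6, 0]
D(4):
  [0, -2, -1, 3, -1]
  [17, 0, 13, 7, 1]
  [11, 7, 0, 12, 8]
  [16, -1, 12, 0, 0]
  [7, 5, 6, 6, 0]
D(5):
  [0, -2, -1, 3, -1]
  [8, 0, 7, 7, 1]
  [11, 7, 0, 12, 8]
  [7, -1, 6, 0, 0]
  [7, 5, 6, 6, 0]
Answer: C* = [[0, -2, -1, 3, -1], [8, 0, 7, 7, 1], [11, 7, 0, 12, 8], [7, -1, 6, 0, 0], [7, 5, 6, 6, 0]]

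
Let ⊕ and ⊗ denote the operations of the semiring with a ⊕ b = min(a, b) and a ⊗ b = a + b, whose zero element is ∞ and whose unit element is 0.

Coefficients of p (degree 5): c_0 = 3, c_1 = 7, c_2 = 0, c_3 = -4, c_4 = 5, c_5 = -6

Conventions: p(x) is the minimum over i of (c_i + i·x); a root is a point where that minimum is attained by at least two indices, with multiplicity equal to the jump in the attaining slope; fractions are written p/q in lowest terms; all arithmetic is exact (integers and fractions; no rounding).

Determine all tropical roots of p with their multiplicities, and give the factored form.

hull edge (i=0, c=3) to (i=3, c=-4): slope -7/3, span 3
hull edge (i=3, c=-4) to (i=5, c=-6): slope -1, span 2
Factored form: p(x) = -6 ⊗ (x ⊕ 1) ⊗ (x ⊕ 1) ⊗ (x ⊕ 7/3) ⊗ (x ⊕ 7/3) ⊗ (x ⊕ 7/3)
Answer: roots = 1 (mult 2), 7/3 (mult 3)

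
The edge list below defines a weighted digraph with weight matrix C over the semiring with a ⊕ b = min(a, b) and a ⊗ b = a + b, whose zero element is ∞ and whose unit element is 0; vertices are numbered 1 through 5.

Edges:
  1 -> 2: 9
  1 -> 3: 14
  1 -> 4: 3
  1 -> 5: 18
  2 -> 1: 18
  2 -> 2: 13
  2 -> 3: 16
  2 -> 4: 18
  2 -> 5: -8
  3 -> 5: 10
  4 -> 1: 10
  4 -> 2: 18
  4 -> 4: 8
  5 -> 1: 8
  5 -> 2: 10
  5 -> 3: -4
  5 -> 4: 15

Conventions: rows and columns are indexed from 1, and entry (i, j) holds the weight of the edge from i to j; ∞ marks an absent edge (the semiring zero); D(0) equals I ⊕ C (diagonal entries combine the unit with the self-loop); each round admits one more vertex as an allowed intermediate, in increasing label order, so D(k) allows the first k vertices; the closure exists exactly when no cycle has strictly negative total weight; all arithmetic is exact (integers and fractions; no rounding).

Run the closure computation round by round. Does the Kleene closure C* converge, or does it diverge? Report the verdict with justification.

D(0):
  [0, 9, 14, 3, 18]
  [18, 0, 16, 18, -8]
  [∞, ∞, 0, ∞, 10]
  [10, 18, ∞, 0, ∞]
  [8, 10, -4, 15, 0]
D(1):
  [0, 9, 14, 3, 18]
  [18, 0, 16, 18, -8]
  [∞, ∞, 0, ∞, 10]
  [10, 18, 24, 0, 28]
  [8, 10, -4, 11, 0]
D(2):
  [0, 9, 14, 3, 1]
  [18, 0, 16, 18, -8]
  [∞, ∞, 0, ∞, 10]
  [10, 18, 24, 0, 10]
  [8, 10, -4, 11, 0]
D(3):
  [0, 9, 14, 3, 1]
  [18, 0, 16, 18, -8]
  [∞, ∞, 0, ∞, 10]
  [10, 18, 24, 0, 10]
  [8, 10, -4, 11, 0]
D(4):
  [0, 9, 14, 3, 1]
  [18, 0, 16, 18, -8]
  [∞, ∞, 0, ∞, 10]
  [10, 18, 24, 0, 10]
  [8, 10, -4, 11, 0]
D(5):
  [0, 9, -3, 3, 1]
  [0, 0, -12, 3, -8]
  [18, 20, 0, 21, 10]
  [10, 18, 6, 0, 10]
  [8, 10, -4, 11, 0]
Key observation: every diagonal entry stays at the unit through all rounds, so no improving cycle exists.
Answer: CONVERGES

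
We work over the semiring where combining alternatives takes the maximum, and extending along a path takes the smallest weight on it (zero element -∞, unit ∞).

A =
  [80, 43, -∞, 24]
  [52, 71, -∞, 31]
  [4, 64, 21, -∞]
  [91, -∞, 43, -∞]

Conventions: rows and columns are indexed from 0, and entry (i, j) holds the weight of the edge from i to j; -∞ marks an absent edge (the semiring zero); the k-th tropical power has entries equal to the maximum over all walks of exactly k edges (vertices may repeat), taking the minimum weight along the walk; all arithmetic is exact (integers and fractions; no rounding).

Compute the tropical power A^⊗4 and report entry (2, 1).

A^⊗2:
  [80, 43, 24, 31]
  [52, 71, 31, 31]
  [52, 64, 21, 31]
  [80, 43, 21, 24]
A^⊗3:
  [80, 43, 31, 31]
  [52, 71, 31, 31]
  [52, 64, 31, 31]
  [80, 43, 24, 31]
A^⊗4:
  [80, 43, 31, 31]
  [52, 71, 31, 31]
  [52, 64, 31, 31]
  [80, 43, 31, 31]
Key observation: the optimum is the walk 2->1->1->1->1, with weight 64 min 71 min 71 min 71 = 64.
Optimal value attained by: walk 2->1->1->1->1.
Answer: (A^⊗4)[2][1] = 64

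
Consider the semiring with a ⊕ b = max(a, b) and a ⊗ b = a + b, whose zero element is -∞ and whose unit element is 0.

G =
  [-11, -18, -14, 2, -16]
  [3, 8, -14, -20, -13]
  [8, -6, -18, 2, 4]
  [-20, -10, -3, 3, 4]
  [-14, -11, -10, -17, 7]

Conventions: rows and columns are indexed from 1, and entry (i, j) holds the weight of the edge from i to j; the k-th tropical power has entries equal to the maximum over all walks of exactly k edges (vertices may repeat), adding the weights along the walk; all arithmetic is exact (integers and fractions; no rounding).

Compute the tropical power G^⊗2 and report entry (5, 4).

G^⊗2:
  [-6, -8, -1, 5, 6]
  [11, 16, -6, 5, -5]
  [-3, 2, -1, 10, 11]
  [5, -2, 0, 6, 11]
  [-2, -3, -3, -8, 14]
Key observation: the optimum is the walk 5->3->4, with weight (-10) + 2 = -8.
Optimal value attained by: walk 5->3->4.
Answer: (G^⊗2)[5][4] = -8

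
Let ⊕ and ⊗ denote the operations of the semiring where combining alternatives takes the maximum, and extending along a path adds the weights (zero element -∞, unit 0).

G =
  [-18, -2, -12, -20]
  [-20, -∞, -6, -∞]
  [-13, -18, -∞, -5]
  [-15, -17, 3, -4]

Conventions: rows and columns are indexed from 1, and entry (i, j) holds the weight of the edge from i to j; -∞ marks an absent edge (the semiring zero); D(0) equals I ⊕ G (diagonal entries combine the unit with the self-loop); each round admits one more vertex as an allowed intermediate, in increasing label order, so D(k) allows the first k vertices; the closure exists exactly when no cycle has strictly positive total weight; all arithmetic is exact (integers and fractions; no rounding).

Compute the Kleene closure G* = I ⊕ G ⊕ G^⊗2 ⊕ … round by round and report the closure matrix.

D(0):
  [0, -2, -12, -20]
  [-20, 0, -6, -∞]
  [-13, -18, 0, -5]
  [-15, -17, 3, 0]
D(1):
  [0, -2, -12, -20]
  [-20, 0, -6, -40]
  [-13, -15, 0, -5]
  [-15, -17, 3, 0]
D(2):
  [0, -2, -8, -20]
  [-20, 0, -6, -40]
  [-13, -15, 0, -5]
  [-15, -17, 3, 0]
D(3):
  [0, -2, -8, -13]
  [-19, 0, -6, -11]
  [-13, -15, 0, -5]
  [-10, -12, 3, 0]
D(4):
  [0, -2, -8, -13]
  [-19, 0, -6, -11]
  [-13, -15, 0, -5]
  [-10, -12, 3, 0]
Answer: G* = [[0, -2, -8, -13], [-19, 0, -6, -11], [-13, -15, 0, -5], [-10, -12, 3, 0]]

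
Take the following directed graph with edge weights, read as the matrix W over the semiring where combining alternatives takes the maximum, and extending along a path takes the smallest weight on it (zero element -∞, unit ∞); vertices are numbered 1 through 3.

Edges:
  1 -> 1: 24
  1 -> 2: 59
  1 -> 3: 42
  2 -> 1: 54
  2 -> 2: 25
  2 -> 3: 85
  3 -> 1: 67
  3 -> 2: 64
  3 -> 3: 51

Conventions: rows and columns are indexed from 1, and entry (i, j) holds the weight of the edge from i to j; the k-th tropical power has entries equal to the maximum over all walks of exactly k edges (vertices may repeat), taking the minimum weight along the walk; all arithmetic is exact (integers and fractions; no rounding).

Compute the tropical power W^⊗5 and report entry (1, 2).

W^⊗2:
  [54, 42, 59]
  [67, 64, 51]
  [54, 59, 64]
W^⊗3:
  [59, 59, 51]
  [54, 59, 64]
  [64, 64, 59]
W^⊗4:
  [54, 59, 59]
  [64, 64, 59]
  [59, 59, 64]
W^⊗5:
  [59, 59, 59]
  [59, 59, 64]
  [64, 64, 59]
Key observation: the optimum is the walk 1->2->3->2->3->2, with weight 59 min 85 min 64 min 85 min 64 = 59.
Optimal value attained by: walk 1->2->3->2->3->2.
Answer: (W^⊗5)[1][2] = 59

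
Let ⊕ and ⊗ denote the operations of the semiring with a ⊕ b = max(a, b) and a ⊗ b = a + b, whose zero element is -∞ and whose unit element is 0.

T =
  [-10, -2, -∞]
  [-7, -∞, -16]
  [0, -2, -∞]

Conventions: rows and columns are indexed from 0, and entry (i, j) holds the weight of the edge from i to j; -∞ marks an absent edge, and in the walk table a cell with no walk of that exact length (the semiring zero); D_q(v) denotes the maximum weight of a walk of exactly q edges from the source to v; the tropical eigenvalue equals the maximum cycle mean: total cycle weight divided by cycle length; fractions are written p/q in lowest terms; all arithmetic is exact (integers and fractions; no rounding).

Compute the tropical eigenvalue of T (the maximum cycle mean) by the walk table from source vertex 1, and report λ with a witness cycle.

q=0: [-∞, 0, -∞]
q=1: [-7, -∞, -16]
q=2: [-16, -9, -∞]
q=3: [-16, -18, -25]
Optimal cycle mean attained by: cycle 0->1->0, total (-2) + (-7), length 2.
Answer: λ = -9/2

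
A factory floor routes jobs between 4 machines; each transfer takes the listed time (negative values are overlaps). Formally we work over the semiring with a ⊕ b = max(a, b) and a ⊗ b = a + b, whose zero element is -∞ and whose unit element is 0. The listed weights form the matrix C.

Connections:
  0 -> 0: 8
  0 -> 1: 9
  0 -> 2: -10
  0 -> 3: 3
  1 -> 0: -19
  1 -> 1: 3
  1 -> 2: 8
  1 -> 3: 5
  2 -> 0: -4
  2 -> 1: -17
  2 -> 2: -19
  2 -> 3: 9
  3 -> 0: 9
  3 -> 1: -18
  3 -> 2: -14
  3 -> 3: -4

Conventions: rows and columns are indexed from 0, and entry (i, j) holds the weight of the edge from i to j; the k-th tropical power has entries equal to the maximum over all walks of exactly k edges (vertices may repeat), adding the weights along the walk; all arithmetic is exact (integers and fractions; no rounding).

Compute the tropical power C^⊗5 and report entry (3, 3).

C^⊗2:
  [16, 17, 17, 14]
  [14, 6, 11, 17]
  [18, 5, -5, 5]
  [17, 18, -1, 12]
C^⊗3:
  [24, 25, 25, 26]
  [26, 23, 14, 20]
  [26, 27, 13, 21]
  [25, 26, 26, 23]
C^⊗4:
  [35, 33, 33, 34]
  [34, 35, 31, 29]
  [34, 35, 35, 32]
  [33, 34, 34, 35]
C^⊗5:
  [43, 44, 41, 42]
  [42, 43, 43, 40]
  [42, 43, 43, 44]
  [44, 42, 42, 43]
Key observation: the optimum is the walk 3->0->0->1->2->3, with weight 9 + 8 + 9 + 8 + 9 = 43.
Optimal value attained by: walk 3->0->0->1->2->3.
Answer: (C^⊗5)[3][3] = 43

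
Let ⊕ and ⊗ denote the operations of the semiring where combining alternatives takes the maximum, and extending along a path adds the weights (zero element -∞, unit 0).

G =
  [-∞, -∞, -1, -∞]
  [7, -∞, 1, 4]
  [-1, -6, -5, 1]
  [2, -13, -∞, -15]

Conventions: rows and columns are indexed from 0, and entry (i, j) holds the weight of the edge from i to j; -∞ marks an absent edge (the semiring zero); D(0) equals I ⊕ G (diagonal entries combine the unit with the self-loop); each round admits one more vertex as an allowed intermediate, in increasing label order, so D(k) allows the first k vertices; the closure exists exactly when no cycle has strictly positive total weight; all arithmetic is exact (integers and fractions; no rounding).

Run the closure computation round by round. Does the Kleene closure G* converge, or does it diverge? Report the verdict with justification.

D(0):
  [0, -∞, -1, -∞]
  [7, 0, 1, 4]
  [-1, -6, 0, 1]
  [2, -13, -∞, 0]
D(1):
  [0, -∞, -1, -∞]
  [7, 0, 6, 4]
  [-1, -6, 0, 1]
  [2, -13, 1, 0]
D(2):
  [0, -∞, -1, -∞]
  [7, 0, 6, 4]
  [1, -6, 0, 1]
  [2, -13, 1, 0]
Detection: at round 3, diagonal entry (3, 3) turns strictly positive.
Key observation: the cycle 3->0->2->3 has total weight 2 + (-1) + 1, which is strictly positive.
Answer: DIVERGES — positive cycle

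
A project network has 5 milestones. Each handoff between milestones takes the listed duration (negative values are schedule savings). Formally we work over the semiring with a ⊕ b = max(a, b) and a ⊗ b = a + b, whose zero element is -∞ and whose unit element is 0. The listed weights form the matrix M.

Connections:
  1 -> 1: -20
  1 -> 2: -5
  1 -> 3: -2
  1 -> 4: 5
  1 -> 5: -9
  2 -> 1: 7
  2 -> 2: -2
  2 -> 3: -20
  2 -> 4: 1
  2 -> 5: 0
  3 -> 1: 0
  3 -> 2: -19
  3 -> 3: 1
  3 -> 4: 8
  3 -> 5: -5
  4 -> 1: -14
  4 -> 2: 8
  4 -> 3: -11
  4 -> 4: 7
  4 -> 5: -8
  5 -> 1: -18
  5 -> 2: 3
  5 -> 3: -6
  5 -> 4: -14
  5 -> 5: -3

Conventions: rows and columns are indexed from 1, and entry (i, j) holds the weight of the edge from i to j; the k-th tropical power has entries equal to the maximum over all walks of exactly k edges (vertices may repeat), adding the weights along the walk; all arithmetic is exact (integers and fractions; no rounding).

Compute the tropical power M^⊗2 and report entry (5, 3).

M^⊗2:
  [2, 13, -1, 12, -3]
  [5, 9, 5, 12, -2]
  [1, 16, 2, 15, 0]
  [15, 15, -4, 14, 8]
  [10, 1, -5, 4, 3]
Key observation: the optimum is the walk 5->3->3, with weight (-6) + 1 = -5.
Optimal value attained by: walk 5->3->3.
Answer: (M^⊗2)[5][3] = -5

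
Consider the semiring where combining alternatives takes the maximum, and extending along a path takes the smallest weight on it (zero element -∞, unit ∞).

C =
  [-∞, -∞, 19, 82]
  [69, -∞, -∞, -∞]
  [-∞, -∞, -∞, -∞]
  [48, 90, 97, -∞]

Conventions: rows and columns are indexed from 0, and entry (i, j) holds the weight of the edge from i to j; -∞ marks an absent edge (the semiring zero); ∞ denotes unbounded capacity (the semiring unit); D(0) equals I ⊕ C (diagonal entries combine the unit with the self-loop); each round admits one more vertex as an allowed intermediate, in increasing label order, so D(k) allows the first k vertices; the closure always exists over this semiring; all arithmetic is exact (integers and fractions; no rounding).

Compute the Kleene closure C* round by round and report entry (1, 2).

D(0):
  [∞, -∞, 19, 82]
  [69, ∞, -∞, -∞]
  [-∞, -∞, ∞, -∞]
  [48, 90, 97, ∞]
D(1):
  [∞, -∞, 19, 82]
  [69, ∞, 19, 69]
  [-∞, -∞, ∞, -∞]
  [48, 90, 97, ∞]
D(2):
  [∞, -∞, 19, 82]
  [69, ∞, 19, 69]
  [-∞, -∞, ∞, -∞]
  [69, 90, 97, ∞]
D(3):
  [∞, -∞, 19, 82]
  [69, ∞, 19, 69]
  [-∞, -∞, ∞, -∞]
  [69, 90, 97, ∞]
D(4):
  [∞, 82, 82, 82]
  [69, ∞, 69, 69]
  [-∞, -∞, ∞, -∞]
  [69, 90, 97, ∞]
Answer: C*[1][2] = 69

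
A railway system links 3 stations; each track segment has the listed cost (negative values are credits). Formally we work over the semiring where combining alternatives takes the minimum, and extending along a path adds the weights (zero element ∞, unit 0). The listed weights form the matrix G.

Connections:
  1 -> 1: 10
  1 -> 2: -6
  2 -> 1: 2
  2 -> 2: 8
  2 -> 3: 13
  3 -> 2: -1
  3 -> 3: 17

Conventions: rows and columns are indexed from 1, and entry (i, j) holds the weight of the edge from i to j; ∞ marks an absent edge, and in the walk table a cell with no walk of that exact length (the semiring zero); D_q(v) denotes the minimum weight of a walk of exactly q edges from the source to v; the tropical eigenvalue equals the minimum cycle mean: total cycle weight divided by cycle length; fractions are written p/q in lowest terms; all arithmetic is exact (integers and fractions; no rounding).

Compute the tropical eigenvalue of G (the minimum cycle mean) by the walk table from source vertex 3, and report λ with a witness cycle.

q=0: [∞, ∞, 0]
q=1: [∞, -1, 17]
q=2: [1, 7, 12]
q=3: [9, -5, 20]
Optimal cycle mean attained by: cycle 1->2->1, total (-6) + 2, length 2.
Answer: λ = -2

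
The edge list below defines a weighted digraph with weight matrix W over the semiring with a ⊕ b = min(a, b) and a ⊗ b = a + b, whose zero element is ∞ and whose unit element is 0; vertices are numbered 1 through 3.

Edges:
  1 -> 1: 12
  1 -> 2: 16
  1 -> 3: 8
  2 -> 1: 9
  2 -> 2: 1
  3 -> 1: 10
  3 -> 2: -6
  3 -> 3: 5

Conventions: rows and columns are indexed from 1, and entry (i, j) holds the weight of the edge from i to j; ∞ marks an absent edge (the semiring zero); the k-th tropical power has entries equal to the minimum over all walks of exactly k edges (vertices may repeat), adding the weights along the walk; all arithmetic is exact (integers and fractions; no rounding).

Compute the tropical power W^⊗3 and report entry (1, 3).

W^⊗2:
  [18, 2, 13]
  [10, 2, 17]
  [3, -5, 10]
W^⊗3:
  [11, 3, 18]
  [11, 3, 18]
  [4, -4, 11]
Key observation: the optimum is the walk 1->3->3->3, with weight 8 + 5 + 5 = 18.
Optimal value attained by: walk 1->3->3->3.
Answer: (W^⊗3)[1][3] = 18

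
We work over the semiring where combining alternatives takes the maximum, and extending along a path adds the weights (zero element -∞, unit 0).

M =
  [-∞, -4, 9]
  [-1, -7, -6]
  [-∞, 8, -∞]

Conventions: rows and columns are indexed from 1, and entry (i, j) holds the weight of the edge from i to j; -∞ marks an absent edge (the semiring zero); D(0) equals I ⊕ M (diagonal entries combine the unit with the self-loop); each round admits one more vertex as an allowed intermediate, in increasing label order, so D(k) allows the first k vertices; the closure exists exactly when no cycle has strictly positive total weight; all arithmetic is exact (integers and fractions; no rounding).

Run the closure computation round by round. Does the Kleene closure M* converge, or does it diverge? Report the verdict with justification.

D(0):
  [0, -4, 9]
  [-1, 0, -6]
  [-∞, 8, 0]
D(1):
  [0, -4, 9]
  [-1, 0, 8]
  [-∞, 8, 0]
Detection: at round 2, diagonal entry (3, 3) turns strictly positive.
Key observation: the cycle 3->2->1->3 has total weight 8 + (-1) + 9, which is strictly positive.
Answer: DIVERGES — positive cycle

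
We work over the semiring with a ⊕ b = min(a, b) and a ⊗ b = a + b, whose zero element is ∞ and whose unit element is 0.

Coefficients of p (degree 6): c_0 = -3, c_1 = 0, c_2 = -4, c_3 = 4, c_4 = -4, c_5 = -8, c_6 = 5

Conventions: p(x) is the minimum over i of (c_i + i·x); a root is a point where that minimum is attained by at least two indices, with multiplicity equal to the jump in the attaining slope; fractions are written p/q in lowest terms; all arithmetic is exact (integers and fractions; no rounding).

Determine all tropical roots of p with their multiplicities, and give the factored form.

hull edge (i=0, c=-3) to (i=5, c=-8): slope -1, span 5
hull edge (i=5, c=-8) to (i=6, c=5): slope 13, span 1
Factored form: p(x) = 5 ⊗ (x ⊕ (-13)) ⊗ (x ⊕ 1) ⊗ (x ⊕ 1) ⊗ (x ⊕ 1) ⊗ (x ⊕ 1) ⊗ (x ⊕ 1)
Answer: roots = -13 (mult 1), 1 (mult 5)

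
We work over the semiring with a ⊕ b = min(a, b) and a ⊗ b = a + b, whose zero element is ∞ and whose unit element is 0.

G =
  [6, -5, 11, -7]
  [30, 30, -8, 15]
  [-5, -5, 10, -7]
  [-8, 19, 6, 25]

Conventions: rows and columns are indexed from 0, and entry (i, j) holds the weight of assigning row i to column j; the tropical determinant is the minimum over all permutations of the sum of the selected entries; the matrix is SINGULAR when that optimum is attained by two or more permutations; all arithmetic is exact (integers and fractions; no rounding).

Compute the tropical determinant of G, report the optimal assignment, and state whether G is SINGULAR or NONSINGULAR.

σ = (0, 1, 2, 3): 6 + 30 + 10 + 25 = 71
σ = (0, 1, 3, 2): 6 + 30 + (-7) + 6 = 35
σ = (0, 2, 1, 3): 6 + (-8) + (-5) + 25 = 18
σ = (0, 2, 3, 1): 6 + (-8) + (-7) + 19 = 10
σ = (0, 3, 1, 2): 6 + 15 + (-5) + 6 = 22
σ = (0, 3, 2, 1): 6 + 15 + 10 + 19 = 50
σ = (1, 0, 2, 3): (-5) + 30 + 10 + 25 = 60
σ = (1, 0, 3, 2): (-5) + 30 + (-7) + 6 = 24
σ = (1, 2, 0, 3): (-5) + (-8) + (-5) + 25 = 7
σ = (1, 2, 3, 0): (-5) + (-8) + (-7) + (-8) = -28
σ = (1, 3, 0, 2): (-5) + 15 + (-5) + 6 = 11
σ = (1, 3, 2, 0): (-5) + 15 + 10 + (-8) = 12
σ = (2, 0, 1, 3): 11 + 30 + (-5) + 25 = 61
σ = (2, 0, 3, 1): 11 + 30 + (-7) + 19 = 53
σ = (2, 1, 0, 3): 11 + 30 + (-5) + 25 = 61
σ = (2, 1, 3, 0): 11 + 30 + (-7) + (-8) = 26
σ = (2, 3, 0, 1): 11 + 15 + (-5) + 19 = 40
σ = (2, 3, 1, 0): 11 + 15 + (-5) + (-8) = 13
σ = (3, 0, 1, 2): (-7) + 30 + (-5) + 6 = 24
σ = (3, 0, 2, 1): (-7) + 30 + 10 + 19 = 52
σ = (3, 1, 0, 2): (-7) + 30 + (-5) + 6 = 24
σ = (3, 1, 2, 0): (-7) + 30 + 10 + (-8) = 25
σ = (3, 2, 0, 1): (-7) + (-8) + (-5) + 19 = -1
σ = (3, 2, 1, 0): (-7) + (-8) + (-5) + (-8) = -28
Optimal value attained by: σ = (1, 2, 3, 0).
Answer: det⊕(G) = -28; verdict: SINGULAR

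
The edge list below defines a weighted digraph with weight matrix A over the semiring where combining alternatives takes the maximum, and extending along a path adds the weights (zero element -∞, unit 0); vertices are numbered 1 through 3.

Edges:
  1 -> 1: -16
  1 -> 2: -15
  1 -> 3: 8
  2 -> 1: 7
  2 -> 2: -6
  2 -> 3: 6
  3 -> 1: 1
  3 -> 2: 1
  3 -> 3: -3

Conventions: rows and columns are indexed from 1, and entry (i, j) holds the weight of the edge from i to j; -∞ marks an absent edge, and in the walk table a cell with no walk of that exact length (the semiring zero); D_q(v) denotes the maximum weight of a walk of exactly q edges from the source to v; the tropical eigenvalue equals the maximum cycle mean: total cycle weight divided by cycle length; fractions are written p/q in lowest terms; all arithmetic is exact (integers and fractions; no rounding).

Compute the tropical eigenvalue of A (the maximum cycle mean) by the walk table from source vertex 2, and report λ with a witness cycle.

q=0: [-∞, 0, -∞]
q=1: [7, -6, 6]
q=2: [7, 7, 15]
q=3: [16, 16, 15]
Optimal cycle mean attained by: cycle 1->3->2->1, total 8 + 1 + 7, length 3.
Answer: λ = 16/3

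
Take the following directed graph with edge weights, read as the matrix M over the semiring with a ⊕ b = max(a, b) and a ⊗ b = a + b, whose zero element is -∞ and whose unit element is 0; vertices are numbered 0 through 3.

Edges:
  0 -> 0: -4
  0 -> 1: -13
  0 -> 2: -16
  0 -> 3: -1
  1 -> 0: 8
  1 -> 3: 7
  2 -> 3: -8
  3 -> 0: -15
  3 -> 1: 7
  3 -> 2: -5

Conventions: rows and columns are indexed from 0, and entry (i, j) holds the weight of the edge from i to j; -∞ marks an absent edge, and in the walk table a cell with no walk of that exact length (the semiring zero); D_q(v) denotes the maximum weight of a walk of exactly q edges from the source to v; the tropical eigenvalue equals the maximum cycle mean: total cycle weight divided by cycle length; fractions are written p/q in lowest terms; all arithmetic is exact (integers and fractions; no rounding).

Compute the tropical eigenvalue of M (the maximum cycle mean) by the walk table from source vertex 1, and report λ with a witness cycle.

q=0: [-∞, 0, -∞, -∞]
q=1: [8, -∞, -∞, 7]
q=2: [4, 14, 2, 7]
q=3: [22, 14, 2, 21]
q=4: [22, 28, 16, 21]
Optimal cycle mean attained by: cycle 1->3->1, total 7 + 7, length 2.
Answer: λ = 7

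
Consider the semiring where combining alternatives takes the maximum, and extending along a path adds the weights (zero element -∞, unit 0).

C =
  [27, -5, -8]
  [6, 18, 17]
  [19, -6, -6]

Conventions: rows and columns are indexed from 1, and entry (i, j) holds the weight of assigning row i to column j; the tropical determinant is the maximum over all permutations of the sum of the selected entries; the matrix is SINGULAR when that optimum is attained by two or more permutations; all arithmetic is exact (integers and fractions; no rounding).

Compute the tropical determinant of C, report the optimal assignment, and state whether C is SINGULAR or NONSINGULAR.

σ = (1, 2, 3): 27 + 18 + (-6) = 39
σ = (1, 3, 2): 27 + 17 + (-6) = 38
σ = (2, 1, 3): (-5) + 6 + (-6) = -5
σ = (2, 3, 1): (-5) + 17 + 19 = 31
σ = (3, 1, 2): (-8) + 6 + (-6) = -8
σ = (3, 2, 1): (-8) + 18 + 19 = 29
Optimal value attained by: σ = (1, 2, 3).
Answer: det⊕(C) = 39; verdict: NONSINGULAR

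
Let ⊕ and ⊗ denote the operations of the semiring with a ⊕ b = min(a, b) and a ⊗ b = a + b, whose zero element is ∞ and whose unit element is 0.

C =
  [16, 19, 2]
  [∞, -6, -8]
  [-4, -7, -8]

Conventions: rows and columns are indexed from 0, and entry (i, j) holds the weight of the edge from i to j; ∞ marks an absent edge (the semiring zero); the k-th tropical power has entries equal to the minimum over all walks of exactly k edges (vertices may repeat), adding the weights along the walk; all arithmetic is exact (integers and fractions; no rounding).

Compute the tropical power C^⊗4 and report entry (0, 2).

C^⊗2:
  [-2, -5, -6]
  [-12, -15, -16]
  [-12, -15, -16]
C^⊗3:
  [-10, -13, -14]
  [-20, -23, -24]
  [-20, -23, -24]
C^⊗4:
  [-18, -21, -22]
  [-28, -31, -32]
  [-28, -31, -32]
Key observation: the optimum is the walk 0->2->2->2->2, with weight 2 + (-8) + (-8) + (-8) = -22.
Optimal value attained by: walk 0->2->2->2->2.
Answer: (C^⊗4)[0][2] = -22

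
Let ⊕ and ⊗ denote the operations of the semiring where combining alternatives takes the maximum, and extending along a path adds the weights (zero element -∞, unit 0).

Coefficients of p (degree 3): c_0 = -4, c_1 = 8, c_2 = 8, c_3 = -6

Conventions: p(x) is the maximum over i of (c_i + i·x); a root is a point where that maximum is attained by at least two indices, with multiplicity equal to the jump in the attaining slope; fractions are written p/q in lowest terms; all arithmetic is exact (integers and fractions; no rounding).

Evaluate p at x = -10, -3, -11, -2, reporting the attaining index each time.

p(-10) = max(-4+0·(-10)=-4, 8+1·(-10)=-2, 8+2·(-10)=-12, -6+3·(-10)=-36) = -2 (attained by i=1)
p(-3) = max(-4+0·(-3)=-4, 8+1·(-3)=5, 8+2·(-3)=2, -6+3·(-3)=-15) = 5 (attained by i=1)
p(-11) = max(-4+0·(-11)=-4, 8+1·(-11)=-3, 8+2·(-11)=-14, -6+3·(-11)=-39) = -3 (attained by i=1)
p(-2) = max(-4+0·(-2)=-4, 8+1·(-2)=6, 8+2·(-2)=4, -6+3·(-2)=-12) = 6 (attained by i=1)
Answer: p(-10) = -2; p(-3) = 5; p(-11) = -3; p(-2) = 6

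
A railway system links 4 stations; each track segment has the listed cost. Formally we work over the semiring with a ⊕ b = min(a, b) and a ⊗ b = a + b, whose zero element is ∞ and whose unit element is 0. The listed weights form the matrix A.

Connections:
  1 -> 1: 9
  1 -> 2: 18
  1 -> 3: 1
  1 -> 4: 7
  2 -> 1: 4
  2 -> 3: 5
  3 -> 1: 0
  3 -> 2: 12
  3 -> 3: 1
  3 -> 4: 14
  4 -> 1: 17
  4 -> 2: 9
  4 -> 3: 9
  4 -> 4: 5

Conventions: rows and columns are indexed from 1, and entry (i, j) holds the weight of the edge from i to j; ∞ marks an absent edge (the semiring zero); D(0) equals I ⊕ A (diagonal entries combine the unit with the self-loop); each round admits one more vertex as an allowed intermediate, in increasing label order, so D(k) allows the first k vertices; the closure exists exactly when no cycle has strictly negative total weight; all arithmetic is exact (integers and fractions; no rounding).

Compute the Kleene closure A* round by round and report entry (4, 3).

D(0):
  [0, 18, 1, 7]
  [4, 0, 5, ∞]
  [0, 12, 0, 14]
  [17, 9, 9, 0]
D(1):
  [0, 18, 1, 7]
  [4, 0, 5, 11]
  [0, 12, 0, 7]
  [17, 9, 9, 0]
D(2):
  [0, 18, 1, 7]
  [4, 0, 5, 11]
  [0, 12, 0, 7]
  [13, 9, 9, 0]
D(3):
  [0, 13, 1, 7]
  [4, 0, 5, 11]
  [0, 12, 0, 7]
  [9, 9, 9, 0]
D(4):
  [0, 13, 1, 7]
  [4, 0, 5, 11]
  [0, 12, 0, 7]
  [9, 9, 9, 0]
Answer: A*[4][3] = 9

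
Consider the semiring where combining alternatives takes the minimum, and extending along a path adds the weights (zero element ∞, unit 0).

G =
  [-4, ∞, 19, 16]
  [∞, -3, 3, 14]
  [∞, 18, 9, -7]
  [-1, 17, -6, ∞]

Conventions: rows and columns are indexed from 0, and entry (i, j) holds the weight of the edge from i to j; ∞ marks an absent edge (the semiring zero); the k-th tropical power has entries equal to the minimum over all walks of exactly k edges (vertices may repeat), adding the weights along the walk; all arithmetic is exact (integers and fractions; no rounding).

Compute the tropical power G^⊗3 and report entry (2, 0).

G^⊗2:
  [-8, 33, 10, 12]
  [13, -6, 0, -4]
  [-8, 10, -13, 2]
  [-5, 12, 3, -13]
G^⊗3:
  [-12, 28, 6, 3]
  [-5, -9, -10, -7]
  [-12, 5, -4, -20]
  [-14, 4, -19, -4]
Key observation: the optimum is the walk 2->3->0->0, with weight (-7) + (-1) + (-4) = -12.
Optimal value attained by: walk 2->3->0->0.
Answer: (G^⊗3)[2][0] = -12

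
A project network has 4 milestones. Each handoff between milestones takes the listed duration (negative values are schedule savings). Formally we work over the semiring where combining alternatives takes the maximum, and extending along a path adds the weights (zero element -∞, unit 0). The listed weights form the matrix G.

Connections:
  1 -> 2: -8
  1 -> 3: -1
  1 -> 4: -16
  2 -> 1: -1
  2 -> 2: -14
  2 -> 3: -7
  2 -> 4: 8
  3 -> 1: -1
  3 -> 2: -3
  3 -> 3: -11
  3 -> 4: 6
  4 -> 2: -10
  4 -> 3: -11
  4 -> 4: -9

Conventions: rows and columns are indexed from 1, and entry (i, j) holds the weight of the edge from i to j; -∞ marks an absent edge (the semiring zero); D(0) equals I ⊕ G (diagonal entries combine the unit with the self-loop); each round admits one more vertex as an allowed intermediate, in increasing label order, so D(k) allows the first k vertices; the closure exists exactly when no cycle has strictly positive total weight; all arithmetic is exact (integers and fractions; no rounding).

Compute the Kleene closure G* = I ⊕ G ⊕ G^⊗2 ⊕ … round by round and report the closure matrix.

D(0):
  [0, -8, -1, -16]
  [-1, 0, -7, 8]
  [-1, -3, 0, 6]
  [-∞, -10, -11, 0]
D(1):
  [0, -8, -1, -16]
  [-1, 0, -2, 8]
  [-1, -3, 0, 6]
  [-∞, -10, -11, 0]
D(2):
  [0, -8, -1, 0]
  [-1, 0, -2, 8]
  [-1, -3, 0, 6]
  [-11, -10, -11, 0]
D(3):
  [0, -4, -1, 5]
  [-1, 0, -2, 8]
  [-1, -3, 0, 6]
  [-11, -10, -11, 0]
D(4):
  [0, -4, -1, 5]
  [-1, 0, -2, 8]
  [-1, -3, 0, 6]
  [-11, -10, -11, 0]
Answer: G* = [[0, -4, -1, 5], [-1, 0, -2, 8], [-1, -3, 0, 6], [-11, -10, -11, 0]]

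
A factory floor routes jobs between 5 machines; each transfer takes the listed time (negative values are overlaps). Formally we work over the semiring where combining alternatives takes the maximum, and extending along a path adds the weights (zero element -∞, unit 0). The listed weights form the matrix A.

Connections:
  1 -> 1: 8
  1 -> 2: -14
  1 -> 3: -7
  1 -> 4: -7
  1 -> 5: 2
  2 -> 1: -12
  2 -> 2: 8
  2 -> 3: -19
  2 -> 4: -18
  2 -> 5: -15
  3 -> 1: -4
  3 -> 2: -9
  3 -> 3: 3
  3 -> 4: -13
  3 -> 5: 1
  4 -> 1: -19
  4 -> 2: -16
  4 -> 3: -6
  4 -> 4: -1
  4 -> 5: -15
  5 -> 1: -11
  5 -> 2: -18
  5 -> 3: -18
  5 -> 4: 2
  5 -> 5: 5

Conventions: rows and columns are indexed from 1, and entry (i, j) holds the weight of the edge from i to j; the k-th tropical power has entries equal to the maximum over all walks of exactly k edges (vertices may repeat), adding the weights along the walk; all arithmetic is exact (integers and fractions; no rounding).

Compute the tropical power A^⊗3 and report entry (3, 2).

A^⊗2:
  [16, -6, 1, 4, 10]
  [-4, 16, -11, -10, -7]
  [4, -1, 6, 3, 6]
  [-10, -8, -3, -2, -5]
  [-3, -10, -4, 7, 10]
A^⊗3:
  [24, 2, 9, 12, 18]
  [4, 24, -3, -2, 1]
  [12, 7, 9, 8, 11]
  [-2, 0, 0, -3, 0]
  [5, -2, 1, 12, 15]
Key observation: the optimum is the walk 3->2->2->2, with weight (-9) + 8 + 8 = 7.
Optimal value attained by: walk 3->2->2->2.
Answer: (A^⊗3)[3][2] = 7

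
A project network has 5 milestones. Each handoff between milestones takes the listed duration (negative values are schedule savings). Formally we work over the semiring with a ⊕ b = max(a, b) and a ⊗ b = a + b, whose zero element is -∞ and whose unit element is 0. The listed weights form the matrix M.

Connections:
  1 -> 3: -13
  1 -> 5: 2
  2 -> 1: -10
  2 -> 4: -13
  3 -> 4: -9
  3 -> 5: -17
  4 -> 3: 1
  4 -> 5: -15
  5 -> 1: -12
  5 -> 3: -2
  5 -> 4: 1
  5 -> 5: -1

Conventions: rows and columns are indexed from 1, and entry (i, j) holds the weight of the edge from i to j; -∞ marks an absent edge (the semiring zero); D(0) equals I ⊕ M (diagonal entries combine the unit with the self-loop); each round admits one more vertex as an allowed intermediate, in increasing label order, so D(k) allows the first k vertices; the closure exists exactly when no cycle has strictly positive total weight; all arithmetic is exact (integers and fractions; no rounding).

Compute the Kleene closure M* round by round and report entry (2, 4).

D(0):
  [0, -∞, -13, -∞, 2]
  [-10, 0, -∞, -13, -∞]
  [-∞, -∞, 0, -9, -17]
  [-∞, -∞, 1, 0, -15]
  [-12, -∞, -2, 1, 0]
D(1):
  [0, -∞, -13, -∞, 2]
  [-10, 0, -23, -13, -8]
  [-∞, -∞, 0, -9, -17]
  [-∞, -∞, 1, 0, -15]
  [-12, -∞, -2, 1, 0]
D(2):
  [0, -∞, -13, -∞, 2]
  [-10, 0, -23, -13, -8]
  [-∞, -∞, 0, -9, -17]
  [-∞, -∞, 1, 0, -15]
  [-12, -∞, -2, 1, 0]
D(3):
  [0, -∞, -13, -22, 2]
  [-10, 0, -23, -13, -8]
  [-∞, -∞, 0, -9, -17]
  [-∞, -∞, 1, 0, -15]
  [-12, -∞, -2, 1, 0]
D(4):
  [0, -∞, -13, -22, 2]
  [-10, 0, -12, -13, -8]
  [-∞, -∞, 0, -9, -17]
  [-∞, -∞, 1, 0, -15]
  [-12, -∞, 2, 1, 0]
D(5):
  [0, -∞, 4, 3, 2]
  [-10, 0, -6, -7, -8]
  [-29, -∞, 0, -9, -17]
  [-27, -∞, 1, 0, -15]
  [-12, -∞, 2, 1, 0]
Answer: M*[2][4] = -7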